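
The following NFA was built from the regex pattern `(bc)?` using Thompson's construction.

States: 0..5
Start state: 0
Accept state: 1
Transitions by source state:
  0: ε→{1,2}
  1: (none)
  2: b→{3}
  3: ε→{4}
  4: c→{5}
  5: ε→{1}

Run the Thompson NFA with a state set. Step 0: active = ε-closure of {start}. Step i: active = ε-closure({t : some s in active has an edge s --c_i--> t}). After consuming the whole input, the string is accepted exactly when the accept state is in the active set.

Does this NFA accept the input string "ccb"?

Answer: REJECT

Trace:
S₀ = ε-closure({0}) = {0,1,2}
'c' @ 1: {}  — state set empty
rest 'cb' ignored (set empty)
after full input: {}  (accept=1 not in)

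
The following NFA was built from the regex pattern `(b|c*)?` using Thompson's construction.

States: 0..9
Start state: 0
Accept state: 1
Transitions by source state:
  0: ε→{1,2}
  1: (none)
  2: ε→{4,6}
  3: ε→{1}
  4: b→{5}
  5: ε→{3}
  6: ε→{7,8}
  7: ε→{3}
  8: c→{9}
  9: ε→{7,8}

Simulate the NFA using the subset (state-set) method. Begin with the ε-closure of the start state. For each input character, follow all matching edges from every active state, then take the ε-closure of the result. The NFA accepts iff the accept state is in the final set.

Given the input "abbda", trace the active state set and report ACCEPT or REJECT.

S₀ = ε-closure({0}) = {0,1,2,3,4,6,7,8}
'a' @ 1: {}  — no active states
rest 'bbda' ignored (set empty)
final: {}; accept 1 not in set

Answer: REJECT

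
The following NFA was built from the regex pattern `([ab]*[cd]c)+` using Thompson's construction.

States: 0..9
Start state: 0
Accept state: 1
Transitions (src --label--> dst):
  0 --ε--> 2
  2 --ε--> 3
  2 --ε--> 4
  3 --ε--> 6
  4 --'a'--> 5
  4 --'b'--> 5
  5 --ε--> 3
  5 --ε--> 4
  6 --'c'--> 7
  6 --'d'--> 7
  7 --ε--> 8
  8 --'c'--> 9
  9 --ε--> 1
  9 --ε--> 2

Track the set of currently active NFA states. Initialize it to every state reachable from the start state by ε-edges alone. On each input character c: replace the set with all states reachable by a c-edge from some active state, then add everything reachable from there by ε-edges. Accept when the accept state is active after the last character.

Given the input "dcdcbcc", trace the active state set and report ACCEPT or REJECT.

Answer: ACCEPT

Trace:
initial (ε-close {0}): {0,2,3,4,6}
'd' @ 1: {7,8}
'c' @ 2: {1,2,3,4,6,9}  ✓accept
'd' @ 3: {7,8}
'c' @ 4: {1,2,3,4,6,9}  ✓accept
'b' @ 5: {3,4,5,6}
'c' @ 6: {7,8}
'c' @ 7: {1,2,3,4,6,9}  ✓accept
final: {1,2,3,4,6,9}; accept 1 in set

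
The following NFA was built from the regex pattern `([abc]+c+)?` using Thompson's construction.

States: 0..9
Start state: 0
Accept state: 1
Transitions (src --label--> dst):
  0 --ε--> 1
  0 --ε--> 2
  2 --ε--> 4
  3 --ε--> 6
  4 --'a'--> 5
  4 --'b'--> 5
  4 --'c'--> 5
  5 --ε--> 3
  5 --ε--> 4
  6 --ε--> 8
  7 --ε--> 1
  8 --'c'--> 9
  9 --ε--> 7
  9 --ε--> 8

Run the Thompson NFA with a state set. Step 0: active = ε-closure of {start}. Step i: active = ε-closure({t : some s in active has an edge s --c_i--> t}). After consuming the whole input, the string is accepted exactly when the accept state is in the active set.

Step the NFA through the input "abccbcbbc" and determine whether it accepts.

start: ε-closure({0}) = {0,1,2,4}
'a' @ 1: {3,4,5,6,8}
'b' @ 2: {3,4,5,6,8}
'c' @ 3: {1,3,4,5,6,7,8,9}  [accepting]
'c' @ 4: {1,3,4,5,6,7,8,9}  [accepting]
'b' @ 5: {3,4,5,6,8}
'c' @ 6: {1,3,4,5,6,7,8,9}  [accepting]
'b' @ 7: {3,4,5,6,8}
'b' @ 8: {3,4,5,6,8}
'c' @ 9: {1,3,4,5,6,7,8,9}  [accepting]
final: {1,3,4,5,6,7,8,9}; accept 1 in set

Answer: ACCEPT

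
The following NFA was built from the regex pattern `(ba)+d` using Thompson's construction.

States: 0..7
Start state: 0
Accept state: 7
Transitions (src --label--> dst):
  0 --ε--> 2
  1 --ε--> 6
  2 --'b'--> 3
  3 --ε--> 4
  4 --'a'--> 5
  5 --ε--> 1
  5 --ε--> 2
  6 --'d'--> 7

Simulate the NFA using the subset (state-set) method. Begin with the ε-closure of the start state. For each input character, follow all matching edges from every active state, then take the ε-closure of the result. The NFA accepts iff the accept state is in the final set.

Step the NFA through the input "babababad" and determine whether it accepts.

start: ε-closure({0}) = {0,2}
'b' @ 1: {3,4}
'a' @ 2: {1,2,5,6}
'b' @ 3: {3,4}
'a' @ 4: {1,2,5,6}
'b' @ 5: {3,4}
'a' @ 6: {1,2,5,6}
'b' @ 7: {3,4}
'a' @ 8: {1,2,5,6}
'd' @ 9: {7}  ✓accept
final: {7}; accept 7 in set

Answer: ACCEPT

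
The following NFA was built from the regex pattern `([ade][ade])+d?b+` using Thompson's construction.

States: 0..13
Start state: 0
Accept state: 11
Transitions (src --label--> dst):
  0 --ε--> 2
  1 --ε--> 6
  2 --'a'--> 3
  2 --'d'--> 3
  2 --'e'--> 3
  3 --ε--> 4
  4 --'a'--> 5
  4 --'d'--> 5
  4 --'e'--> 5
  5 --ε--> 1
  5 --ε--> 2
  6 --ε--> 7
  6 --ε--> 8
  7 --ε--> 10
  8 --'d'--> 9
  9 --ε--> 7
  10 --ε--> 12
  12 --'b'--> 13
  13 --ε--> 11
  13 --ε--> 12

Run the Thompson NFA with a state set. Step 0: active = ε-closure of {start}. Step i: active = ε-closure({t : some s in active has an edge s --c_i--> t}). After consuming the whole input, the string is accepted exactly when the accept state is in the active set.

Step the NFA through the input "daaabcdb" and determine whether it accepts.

Answer: REJECT

Derivation:
S₀ = ε-closure({0}) = {0,2}
'd' @ 1: {3,4}
'a' @ 2: {1,2,5,6,7,8,10,12}
'a' @ 3: {3,4}
'a' @ 4: {1,2,5,6,7,8,10,12}
'b' @ 5: {11,12,13}  [accepting]
'c' @ 6: {}  — dead — no transitions
rest 'db' ignored (set empty)
end set {} — state 11 not in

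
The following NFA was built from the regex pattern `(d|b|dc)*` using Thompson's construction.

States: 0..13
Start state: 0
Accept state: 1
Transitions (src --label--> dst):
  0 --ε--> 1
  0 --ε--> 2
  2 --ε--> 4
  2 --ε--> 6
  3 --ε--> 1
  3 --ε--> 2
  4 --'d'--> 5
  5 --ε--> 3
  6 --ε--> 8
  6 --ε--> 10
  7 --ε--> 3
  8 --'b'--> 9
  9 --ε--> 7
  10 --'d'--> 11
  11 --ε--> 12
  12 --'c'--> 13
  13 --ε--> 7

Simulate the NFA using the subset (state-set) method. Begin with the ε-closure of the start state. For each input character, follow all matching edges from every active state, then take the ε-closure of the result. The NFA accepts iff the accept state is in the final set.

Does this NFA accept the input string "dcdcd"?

Answer: ACCEPT

Derivation:
S₀ = ε-closure({0}) = {0,1,2,4,6,8,10}
'd' @ 1: {1,2,3,4,5,6,8,10,11,12}  ✓accept
'c' @ 2: {1,2,3,4,6,7,8,10,13}  ✓accept
'd' @ 3: {1,2,3,4,5,6,8,10,11,12}  ✓accept
'c' @ 4: {1,2,3,4,6,7,8,10,13}  ✓accept
'd' @ 5: {1,2,3,4,5,6,8,10,11,12}  ✓accept
after full input: {1,2,3,4,5,6,8,10,11,12}  (accept=1 in)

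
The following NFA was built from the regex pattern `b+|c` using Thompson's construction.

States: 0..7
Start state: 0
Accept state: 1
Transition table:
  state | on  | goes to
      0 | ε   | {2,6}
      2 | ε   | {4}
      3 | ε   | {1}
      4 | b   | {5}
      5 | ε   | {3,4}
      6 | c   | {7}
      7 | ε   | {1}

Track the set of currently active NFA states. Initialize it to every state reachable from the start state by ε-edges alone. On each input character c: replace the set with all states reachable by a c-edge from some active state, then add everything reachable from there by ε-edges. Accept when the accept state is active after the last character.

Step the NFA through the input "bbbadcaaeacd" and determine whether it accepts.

Answer: REJECT

Trace:
start: ε-closure({0}) = {0,2,4,6}
'b' @ 1: {1,3,4,5}  [accepting]
'b' @ 2: {1,3,4,5}  [accepting]
'b' @ 3: {1,3,4,5}  [accepting]
'a' @ 4: {}  — state set empty
rest 'dcaaeacd' ignored (set empty)
after full input: {}  (accept=1 not in)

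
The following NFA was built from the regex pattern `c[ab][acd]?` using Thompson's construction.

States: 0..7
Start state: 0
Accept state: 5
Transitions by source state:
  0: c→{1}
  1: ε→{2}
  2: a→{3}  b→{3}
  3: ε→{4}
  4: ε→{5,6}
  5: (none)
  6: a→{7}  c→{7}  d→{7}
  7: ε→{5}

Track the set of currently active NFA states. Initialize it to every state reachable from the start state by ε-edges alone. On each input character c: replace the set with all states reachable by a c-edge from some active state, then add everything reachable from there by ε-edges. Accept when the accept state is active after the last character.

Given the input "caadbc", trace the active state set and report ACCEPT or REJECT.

Answer: REJECT

Trace:
start: ε-closure({0}) = {0}
'c' @ 1: {1,2}
'a' @ 2: {3,4,5,6}  (accept∈set)
'a' @ 3: {5,7}  (accept∈set)
'd' @ 4: {}  — state set empty
rest 'bc' ignored (set empty)
final: {}; accept 5 not in set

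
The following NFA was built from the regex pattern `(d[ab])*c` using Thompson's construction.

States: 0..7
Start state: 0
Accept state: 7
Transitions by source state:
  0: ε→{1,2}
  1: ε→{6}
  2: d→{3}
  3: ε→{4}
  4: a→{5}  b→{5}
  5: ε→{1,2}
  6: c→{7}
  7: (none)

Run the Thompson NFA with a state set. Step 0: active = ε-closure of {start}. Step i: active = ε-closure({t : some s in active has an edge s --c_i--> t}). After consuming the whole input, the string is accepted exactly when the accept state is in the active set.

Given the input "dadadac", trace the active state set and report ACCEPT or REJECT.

Answer: ACCEPT

Steps:
start: ε-closure({0}) = {0,1,2,6}
'd' @ 1: {3,4}
'a' @ 2: {1,2,5,6}
'd' @ 3: {3,4}
'a' @ 4: {1,2,5,6}
'd' @ 5: {3,4}
'a' @ 6: {1,2,5,6}
'c' @ 7: {7}  [accepting]
after full input: {7}  (accept=7 in)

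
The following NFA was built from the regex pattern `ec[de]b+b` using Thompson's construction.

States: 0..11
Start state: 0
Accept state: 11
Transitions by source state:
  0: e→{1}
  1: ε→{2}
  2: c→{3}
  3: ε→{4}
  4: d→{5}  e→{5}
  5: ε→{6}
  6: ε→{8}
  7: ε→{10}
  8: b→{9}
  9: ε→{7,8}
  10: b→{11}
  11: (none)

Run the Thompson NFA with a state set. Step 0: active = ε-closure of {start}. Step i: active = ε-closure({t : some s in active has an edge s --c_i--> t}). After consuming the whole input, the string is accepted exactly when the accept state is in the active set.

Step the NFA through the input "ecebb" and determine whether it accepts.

Answer: ACCEPT

Trace:
initial (ε-close {0}): {0}
'e' @ 1: {1,2}
'c' @ 2: {3,4}
'e' @ 3: {5,6,8}
'b' @ 4: {7,8,9,10}
'b' @ 5: {7,8,9,10,11}  ✓accept
end set {7,8,9,10,11} — state 11 in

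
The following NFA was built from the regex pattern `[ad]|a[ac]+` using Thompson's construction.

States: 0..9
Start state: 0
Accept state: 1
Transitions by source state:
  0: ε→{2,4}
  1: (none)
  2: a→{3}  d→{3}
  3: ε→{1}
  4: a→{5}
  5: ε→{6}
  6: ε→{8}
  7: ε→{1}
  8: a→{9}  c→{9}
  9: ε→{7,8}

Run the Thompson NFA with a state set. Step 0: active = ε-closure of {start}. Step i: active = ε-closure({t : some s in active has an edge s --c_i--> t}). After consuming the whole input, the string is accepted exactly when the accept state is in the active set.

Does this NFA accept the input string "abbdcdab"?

Answer: REJECT

Steps:
S₀ = ε-closure({0}) = {0,2,4}
'a' @ 1: {1,3,5,6,8}  ✓accept
'b' @ 2: {}  — dead — no transitions
rest 'bdcdab' ignored (set empty)
final: {}; accept 1 not in set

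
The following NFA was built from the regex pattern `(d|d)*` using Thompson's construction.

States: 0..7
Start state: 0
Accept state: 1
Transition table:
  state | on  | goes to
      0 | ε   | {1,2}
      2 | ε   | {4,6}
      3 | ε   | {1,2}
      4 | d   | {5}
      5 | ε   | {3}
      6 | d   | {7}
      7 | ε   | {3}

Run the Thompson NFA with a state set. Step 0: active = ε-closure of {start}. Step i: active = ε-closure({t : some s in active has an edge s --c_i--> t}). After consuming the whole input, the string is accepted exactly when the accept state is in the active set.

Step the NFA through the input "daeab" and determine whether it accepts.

S₀ = ε-closure({0}) = {0,1,2,4,6}
'd' @ 1: {1,2,3,4,5,6,7}  ✓accept
'a' @ 2: {}  — state set empty
rest 'eab' ignored (set empty)
final: {}; accept 1 not in set

Answer: REJECT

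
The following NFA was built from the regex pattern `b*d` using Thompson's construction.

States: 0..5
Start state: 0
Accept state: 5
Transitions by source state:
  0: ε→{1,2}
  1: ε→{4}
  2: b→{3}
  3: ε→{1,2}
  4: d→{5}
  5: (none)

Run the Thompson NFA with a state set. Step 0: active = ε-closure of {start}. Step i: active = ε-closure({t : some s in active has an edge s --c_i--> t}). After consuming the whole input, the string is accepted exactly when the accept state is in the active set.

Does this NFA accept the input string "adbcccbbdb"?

Answer: REJECT

Derivation:
initial (ε-close {0}): {0,1,2,4}
'a' @ 1: {}  — no active states
rest 'dbcccbbdb' ignored (set empty)
final: {}; accept 5 not in set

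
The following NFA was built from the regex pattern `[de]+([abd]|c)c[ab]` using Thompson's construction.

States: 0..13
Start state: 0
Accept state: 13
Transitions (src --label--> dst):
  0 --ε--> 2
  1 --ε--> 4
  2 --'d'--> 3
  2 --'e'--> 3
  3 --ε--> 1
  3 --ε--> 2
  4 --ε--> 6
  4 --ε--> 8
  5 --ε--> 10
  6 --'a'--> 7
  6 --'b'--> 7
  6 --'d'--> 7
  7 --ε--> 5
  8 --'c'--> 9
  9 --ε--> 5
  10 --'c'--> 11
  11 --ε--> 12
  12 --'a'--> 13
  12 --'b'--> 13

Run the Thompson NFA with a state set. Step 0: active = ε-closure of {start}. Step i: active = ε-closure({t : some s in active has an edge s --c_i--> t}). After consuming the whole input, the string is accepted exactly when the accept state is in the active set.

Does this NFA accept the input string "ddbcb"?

S₀ = ε-closure({0}) = {0,2}
'd' @ 1: {1,2,3,4,6,8}
'd' @ 2: {1,2,3,4,5,6,7,8,10}
'b' @ 3: {5,7,10}
'c' @ 4: {11,12}
'b' @ 5: {13}  ✓accept
end set {13} — state 13 in

Answer: ACCEPT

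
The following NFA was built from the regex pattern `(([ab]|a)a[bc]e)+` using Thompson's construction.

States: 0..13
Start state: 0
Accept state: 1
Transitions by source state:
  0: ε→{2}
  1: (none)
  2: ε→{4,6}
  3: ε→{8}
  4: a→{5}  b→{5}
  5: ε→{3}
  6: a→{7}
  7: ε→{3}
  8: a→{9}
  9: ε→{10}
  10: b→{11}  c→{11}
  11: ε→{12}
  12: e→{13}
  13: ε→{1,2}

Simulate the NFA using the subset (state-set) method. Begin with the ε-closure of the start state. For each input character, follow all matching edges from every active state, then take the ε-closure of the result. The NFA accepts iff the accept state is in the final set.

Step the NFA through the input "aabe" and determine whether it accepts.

Answer: ACCEPT

Trace:
initial (ε-close {0}): {0,2,4,6}
'a' @ 1: {3,5,7,8}
'a' @ 2: {9,10}
'b' @ 3: {11,12}
'e' @ 4: {1,2,4,6,13}  ✓accept
final: {1,2,4,6,13}; accept 1 in set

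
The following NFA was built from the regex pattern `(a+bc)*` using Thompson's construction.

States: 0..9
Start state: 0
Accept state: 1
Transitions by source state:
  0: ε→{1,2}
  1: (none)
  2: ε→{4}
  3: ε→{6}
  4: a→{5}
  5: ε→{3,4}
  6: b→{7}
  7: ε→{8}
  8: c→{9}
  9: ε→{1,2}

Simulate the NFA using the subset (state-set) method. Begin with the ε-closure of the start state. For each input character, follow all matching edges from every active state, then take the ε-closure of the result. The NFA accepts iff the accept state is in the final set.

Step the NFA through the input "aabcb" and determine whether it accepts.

S₀ = ε-closure({0}) = {0,1,2,4}
'a' @ 1: {3,4,5,6}
'a' @ 2: {3,4,5,6}
'b' @ 3: {7,8}
'c' @ 4: {1,2,4,9}  ✓accept
'b' @ 5: {}  — no active states
end set {} — state 1 not in

Answer: REJECT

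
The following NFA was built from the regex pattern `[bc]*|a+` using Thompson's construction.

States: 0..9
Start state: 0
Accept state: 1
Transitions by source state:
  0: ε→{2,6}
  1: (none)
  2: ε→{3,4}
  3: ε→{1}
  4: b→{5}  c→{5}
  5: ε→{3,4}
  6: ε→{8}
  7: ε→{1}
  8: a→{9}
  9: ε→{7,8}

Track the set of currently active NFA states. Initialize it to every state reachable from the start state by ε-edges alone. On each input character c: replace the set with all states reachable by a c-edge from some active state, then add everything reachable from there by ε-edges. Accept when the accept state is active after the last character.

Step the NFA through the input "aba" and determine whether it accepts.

start: ε-closure({0}) = {0,1,2,3,4,6,8}
'a' @ 1: {1,7,8,9}  ✓accept
'b' @ 2: {}  — dead — no transitions
rest 'a' ignored (set empty)
end set {} — state 1 not in

Answer: REJECT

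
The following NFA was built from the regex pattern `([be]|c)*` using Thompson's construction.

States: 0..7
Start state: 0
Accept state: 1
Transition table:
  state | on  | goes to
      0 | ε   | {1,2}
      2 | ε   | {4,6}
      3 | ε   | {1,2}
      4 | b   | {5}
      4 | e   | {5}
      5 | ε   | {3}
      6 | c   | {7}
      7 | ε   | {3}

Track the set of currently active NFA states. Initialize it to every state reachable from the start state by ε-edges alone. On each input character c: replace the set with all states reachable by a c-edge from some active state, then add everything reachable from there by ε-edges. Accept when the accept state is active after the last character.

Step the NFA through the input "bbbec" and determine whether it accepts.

S₀ = ε-closure({0}) = {0,1,2,4,6}
'b' @ 1: {1,2,3,4,5,6}  ✓accept
'b' @ 2: {1,2,3,4,5,6}  ✓accept
'b' @ 3: {1,2,3,4,5,6}  ✓accept
'e' @ 4: {1,2,3,4,5,6}  ✓accept
'c' @ 5: {1,2,3,4,6,7}  ✓accept
after full input: {1,2,3,4,6,7}  (accept=1 in)

Answer: ACCEPT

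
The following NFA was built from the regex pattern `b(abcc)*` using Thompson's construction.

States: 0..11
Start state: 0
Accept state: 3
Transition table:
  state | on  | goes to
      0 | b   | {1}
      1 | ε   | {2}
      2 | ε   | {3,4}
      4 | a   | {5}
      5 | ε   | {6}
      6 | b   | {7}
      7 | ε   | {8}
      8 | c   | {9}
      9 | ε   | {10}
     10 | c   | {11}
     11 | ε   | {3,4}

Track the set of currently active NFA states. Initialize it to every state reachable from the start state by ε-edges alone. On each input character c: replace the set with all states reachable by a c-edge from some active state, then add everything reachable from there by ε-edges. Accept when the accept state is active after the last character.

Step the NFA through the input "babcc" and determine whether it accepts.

start: ε-closure({0}) = {0}
'b' @ 1: {1,2,3,4}  [accepting]
'a' @ 2: {5,6}
'b' @ 3: {7,8}
'c' @ 4: {9,10}
'c' @ 5: {3,4,11}  [accepting]
after full input: {3,4,11}  (accept=3 in)

Answer: ACCEPT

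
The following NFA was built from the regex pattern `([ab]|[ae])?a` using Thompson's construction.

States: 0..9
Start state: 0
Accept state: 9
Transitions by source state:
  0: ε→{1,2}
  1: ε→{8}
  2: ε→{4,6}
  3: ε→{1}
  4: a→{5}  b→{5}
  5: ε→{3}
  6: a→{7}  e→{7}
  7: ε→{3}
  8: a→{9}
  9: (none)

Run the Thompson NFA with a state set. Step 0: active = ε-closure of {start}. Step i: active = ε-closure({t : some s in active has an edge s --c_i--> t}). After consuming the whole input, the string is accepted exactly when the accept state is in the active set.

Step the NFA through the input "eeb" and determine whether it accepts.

Answer: REJECT

Derivation:
initial (ε-close {0}): {0,1,2,4,6,8}
'e' @ 1: {1,3,7,8}
'e' @ 2: {}  — no active states
rest 'b' ignored (set empty)
end set {} — state 9 not in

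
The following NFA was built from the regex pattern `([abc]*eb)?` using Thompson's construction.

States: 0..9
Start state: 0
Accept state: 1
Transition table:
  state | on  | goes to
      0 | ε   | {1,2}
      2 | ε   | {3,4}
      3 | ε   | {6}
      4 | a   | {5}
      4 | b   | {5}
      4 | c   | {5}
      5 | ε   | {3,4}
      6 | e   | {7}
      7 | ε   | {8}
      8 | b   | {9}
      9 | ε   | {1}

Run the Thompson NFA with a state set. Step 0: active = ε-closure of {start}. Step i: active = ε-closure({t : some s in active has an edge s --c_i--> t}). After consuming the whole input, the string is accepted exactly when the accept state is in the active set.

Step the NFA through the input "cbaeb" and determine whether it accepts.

Answer: ACCEPT

Trace:
start: ε-closure({0}) = {0,1,2,3,4,6}
'c' @ 1: {3,4,5,6}
'b' @ 2: {3,4,5,6}
'a' @ 3: {3,4,5,6}
'e' @ 4: {7,8}
'b' @ 5: {1,9}  ✓accept
after full input: {1,9}  (accept=1 in)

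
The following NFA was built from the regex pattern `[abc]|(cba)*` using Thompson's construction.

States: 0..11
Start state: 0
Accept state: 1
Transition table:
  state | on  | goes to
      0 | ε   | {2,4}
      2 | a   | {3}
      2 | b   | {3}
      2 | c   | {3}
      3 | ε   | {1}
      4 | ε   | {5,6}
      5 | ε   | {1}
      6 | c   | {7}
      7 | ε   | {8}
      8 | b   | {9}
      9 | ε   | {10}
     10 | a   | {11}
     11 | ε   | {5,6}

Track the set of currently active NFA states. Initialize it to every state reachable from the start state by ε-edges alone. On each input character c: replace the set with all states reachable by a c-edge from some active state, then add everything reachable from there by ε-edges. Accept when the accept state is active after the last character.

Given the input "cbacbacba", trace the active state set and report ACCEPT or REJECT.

Answer: ACCEPT

Derivation:
start: ε-closure({0}) = {0,1,2,4,5,6}
'c' @ 1: {1,3,7,8}  (accept∈set)
'b' @ 2: {9,10}
'a' @ 3: {1,5,6,11}  (accept∈set)
'c' @ 4: {7,8}
'b' @ 5: {9,10}
'a' @ 6: {1,5,6,11}  (accept∈set)
'c' @ 7: {7,8}
'b' @ 8: {9,10}
'a' @ 9: {1,5,6,11}  (accept∈set)
after full input: {1,5,6,11}  (accept=1 in)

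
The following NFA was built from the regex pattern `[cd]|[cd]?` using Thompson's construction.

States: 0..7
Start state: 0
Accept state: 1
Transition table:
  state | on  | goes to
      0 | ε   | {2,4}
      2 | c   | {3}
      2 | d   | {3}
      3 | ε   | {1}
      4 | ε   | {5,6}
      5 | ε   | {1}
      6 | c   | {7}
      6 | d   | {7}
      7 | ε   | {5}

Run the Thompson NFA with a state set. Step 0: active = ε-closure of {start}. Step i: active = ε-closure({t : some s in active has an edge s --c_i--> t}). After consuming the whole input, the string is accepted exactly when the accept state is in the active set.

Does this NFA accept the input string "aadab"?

Answer: REJECT

Derivation:
start: ε-closure({0}) = {0,1,2,4,5,6}
'a' @ 1: {}  — no active states
rest 'adab' ignored (set empty)
final: {}; accept 1 not in set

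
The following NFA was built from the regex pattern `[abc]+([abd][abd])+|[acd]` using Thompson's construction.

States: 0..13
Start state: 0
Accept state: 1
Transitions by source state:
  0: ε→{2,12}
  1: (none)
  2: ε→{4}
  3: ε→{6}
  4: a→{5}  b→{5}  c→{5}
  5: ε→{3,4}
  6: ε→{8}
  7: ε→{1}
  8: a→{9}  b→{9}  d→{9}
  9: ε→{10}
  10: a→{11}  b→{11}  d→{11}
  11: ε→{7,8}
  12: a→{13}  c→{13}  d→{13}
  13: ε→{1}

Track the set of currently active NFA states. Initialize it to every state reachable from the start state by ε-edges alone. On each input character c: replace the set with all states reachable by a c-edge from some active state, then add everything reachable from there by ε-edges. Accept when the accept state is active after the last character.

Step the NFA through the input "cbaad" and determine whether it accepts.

Answer: ACCEPT

Trace:
S₀ = ε-closure({0}) = {0,2,4,12}
'c' @ 1: {1,3,4,5,6,8,13}  [accepting]
'b' @ 2: {3,4,5,6,8,9,10}
'a' @ 3: {1,3,4,5,6,7,8,9,10,11}  [accepting]
'a' @ 4: {1,3,4,5,6,7,8,9,10,11}  [accepting]
'd' @ 5: {1,7,8,9,10,11}  [accepting]
end set {1,7,8,9,10,11} — state 1 in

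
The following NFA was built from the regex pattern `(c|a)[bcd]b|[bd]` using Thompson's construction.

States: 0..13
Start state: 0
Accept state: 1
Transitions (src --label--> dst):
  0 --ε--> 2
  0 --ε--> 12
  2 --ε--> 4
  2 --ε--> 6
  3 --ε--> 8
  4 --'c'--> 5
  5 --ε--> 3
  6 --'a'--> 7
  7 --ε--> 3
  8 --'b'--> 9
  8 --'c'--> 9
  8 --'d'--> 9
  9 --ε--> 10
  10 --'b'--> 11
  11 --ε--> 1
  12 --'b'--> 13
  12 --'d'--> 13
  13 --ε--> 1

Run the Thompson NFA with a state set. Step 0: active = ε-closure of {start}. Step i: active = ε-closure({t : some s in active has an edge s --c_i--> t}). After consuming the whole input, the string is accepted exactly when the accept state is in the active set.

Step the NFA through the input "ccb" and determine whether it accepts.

Answer: ACCEPT

Derivation:
S₀ = ε-closure({0}) = {0,2,4,6,12}
'c' @ 1: {3,5,8}
'c' @ 2: {9,10}
'b' @ 3: {1,11}  (accept∈set)
after full input: {1,11}  (accept=1 in)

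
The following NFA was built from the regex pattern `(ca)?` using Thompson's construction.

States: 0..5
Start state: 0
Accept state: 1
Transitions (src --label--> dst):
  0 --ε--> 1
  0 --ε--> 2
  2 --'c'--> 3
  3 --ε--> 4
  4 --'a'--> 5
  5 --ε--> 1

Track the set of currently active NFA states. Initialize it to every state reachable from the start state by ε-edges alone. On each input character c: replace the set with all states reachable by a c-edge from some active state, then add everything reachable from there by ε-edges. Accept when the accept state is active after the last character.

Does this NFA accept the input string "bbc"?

Answer: REJECT

Derivation:
S₀ = ε-closure({0}) = {0,1,2}
'b' @ 1: {}  — state set empty
rest 'bc' ignored (set empty)
final: {}; accept 1 not in set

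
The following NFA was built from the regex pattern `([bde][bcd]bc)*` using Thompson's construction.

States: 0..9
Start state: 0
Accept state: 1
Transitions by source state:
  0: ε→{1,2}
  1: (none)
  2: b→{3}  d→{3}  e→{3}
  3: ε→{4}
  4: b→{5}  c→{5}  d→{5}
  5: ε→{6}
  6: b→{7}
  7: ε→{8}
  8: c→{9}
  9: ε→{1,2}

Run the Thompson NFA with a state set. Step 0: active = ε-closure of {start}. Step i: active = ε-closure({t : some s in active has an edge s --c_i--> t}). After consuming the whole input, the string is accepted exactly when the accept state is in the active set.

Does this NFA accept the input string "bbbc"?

start: ε-closure({0}) = {0,1,2}
'b' @ 1: {3,4}
'b' @ 2: {5,6}
'b' @ 3: {7,8}
'c' @ 4: {1,2,9}  (accept∈set)
after full input: {1,2,9}  (accept=1 in)

Answer: ACCEPT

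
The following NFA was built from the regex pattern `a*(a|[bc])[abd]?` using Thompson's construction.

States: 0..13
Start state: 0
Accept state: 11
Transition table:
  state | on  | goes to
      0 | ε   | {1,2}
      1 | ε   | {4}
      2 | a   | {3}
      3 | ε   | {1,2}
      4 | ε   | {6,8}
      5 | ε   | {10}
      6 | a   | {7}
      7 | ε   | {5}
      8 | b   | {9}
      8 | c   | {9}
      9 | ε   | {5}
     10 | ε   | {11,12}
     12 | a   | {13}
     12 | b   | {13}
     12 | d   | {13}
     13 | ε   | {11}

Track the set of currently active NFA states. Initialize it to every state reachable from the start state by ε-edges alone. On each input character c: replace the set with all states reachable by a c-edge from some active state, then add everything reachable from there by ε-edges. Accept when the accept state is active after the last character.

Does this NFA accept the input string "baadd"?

Answer: REJECT

Steps:
initial (ε-close {0}): {0,1,2,4,6,8}
'b' @ 1: {5,9,10,11,12}  [accepting]
'a' @ 2: {11,13}  [accepting]
'a' @ 3: {}  — state set empty
rest 'dd' ignored (set empty)
after full input: {}  (accept=11 not in)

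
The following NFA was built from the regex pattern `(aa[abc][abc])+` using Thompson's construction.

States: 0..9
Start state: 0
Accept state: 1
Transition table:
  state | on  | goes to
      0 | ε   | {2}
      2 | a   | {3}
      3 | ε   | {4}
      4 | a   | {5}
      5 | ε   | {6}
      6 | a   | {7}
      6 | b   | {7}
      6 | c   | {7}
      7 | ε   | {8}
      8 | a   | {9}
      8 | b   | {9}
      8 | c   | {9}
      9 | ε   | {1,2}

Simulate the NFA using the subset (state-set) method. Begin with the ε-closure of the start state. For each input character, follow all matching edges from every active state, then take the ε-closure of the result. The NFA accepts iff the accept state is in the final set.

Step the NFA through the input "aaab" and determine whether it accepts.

initial (ε-close {0}): {0,2}
'a' @ 1: {3,4}
'a' @ 2: {5,6}
'a' @ 3: {7,8}
'b' @ 4: {1,2,9}  ✓accept
end set {1,2,9} — state 1 in

Answer: ACCEPT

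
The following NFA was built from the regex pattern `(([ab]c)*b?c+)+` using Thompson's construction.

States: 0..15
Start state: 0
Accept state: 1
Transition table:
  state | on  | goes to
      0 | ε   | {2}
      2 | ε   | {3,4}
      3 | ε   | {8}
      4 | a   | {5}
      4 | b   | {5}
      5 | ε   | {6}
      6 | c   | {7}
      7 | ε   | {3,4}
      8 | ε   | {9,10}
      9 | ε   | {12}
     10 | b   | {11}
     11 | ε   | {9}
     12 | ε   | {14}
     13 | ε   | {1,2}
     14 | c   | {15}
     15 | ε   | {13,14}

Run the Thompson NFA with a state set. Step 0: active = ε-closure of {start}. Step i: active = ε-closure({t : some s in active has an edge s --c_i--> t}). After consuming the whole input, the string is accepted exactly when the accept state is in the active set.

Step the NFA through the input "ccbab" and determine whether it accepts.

Answer: REJECT

Steps:
start: ε-closure({0}) = {0,2,3,4,8,9,10,12,14}
'c' @ 1: {1,2,3,4,8,9,10,12,13,14,15}  ✓accept
'c' @ 2: {1,2,3,4,8,9,10,12,13,14,15}  ✓accept
'b' @ 3: {5,6,9,11,12,14}
'a' @ 4: {}  — dead — no transitions
rest 'b' ignored (set empty)
after full input: {}  (accept=1 not in)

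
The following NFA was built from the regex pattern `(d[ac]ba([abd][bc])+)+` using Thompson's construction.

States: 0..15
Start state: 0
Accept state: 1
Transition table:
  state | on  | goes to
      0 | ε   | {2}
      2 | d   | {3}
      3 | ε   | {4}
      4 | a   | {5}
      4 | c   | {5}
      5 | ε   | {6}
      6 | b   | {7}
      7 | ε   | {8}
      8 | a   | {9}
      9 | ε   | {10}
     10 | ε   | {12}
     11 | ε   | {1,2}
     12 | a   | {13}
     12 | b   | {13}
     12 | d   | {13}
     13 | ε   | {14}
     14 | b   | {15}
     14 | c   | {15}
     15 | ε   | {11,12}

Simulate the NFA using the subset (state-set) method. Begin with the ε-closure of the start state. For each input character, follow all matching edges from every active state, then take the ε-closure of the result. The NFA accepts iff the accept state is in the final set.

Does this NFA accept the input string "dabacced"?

Answer: REJECT

Trace:
start: ε-closure({0}) = {0,2}
'd' @ 1: {3,4}
'a' @ 2: {5,6}
'b' @ 3: {7,8}
'a' @ 4: {9,10,12}
'c' @ 5: {}  — state set empty
rest 'ced' ignored (set empty)
end set {} — state 1 not in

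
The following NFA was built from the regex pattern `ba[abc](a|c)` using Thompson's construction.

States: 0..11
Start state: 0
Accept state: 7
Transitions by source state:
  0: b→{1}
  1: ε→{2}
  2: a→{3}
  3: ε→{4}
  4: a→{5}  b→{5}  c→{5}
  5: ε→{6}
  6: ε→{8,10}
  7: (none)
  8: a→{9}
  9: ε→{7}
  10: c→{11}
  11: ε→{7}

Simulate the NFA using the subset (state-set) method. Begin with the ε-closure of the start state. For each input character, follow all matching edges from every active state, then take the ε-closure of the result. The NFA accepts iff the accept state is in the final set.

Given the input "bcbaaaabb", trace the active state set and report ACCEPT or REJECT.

Answer: REJECT

Trace:
S₀ = ε-closure({0}) = {0}
'b' @ 1: {1,2}
'c' @ 2: {}  — no active states
rest 'baaaabb' ignored (set empty)
final: {}; accept 7 not in set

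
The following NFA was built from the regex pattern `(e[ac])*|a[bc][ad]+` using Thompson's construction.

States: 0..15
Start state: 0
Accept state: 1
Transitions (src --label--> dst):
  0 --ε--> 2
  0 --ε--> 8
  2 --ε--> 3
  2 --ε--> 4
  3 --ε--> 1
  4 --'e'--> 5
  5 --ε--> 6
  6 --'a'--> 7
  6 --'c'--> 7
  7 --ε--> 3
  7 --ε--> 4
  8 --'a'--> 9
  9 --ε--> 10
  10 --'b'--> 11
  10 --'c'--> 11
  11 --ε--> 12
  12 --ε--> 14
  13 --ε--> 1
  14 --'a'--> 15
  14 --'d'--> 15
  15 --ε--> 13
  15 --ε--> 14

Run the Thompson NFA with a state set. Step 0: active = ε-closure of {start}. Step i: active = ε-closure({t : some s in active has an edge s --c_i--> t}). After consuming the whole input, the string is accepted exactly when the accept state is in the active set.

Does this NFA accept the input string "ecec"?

S₀ = ε-closure({0}) = {0,1,2,3,4,8}
'e' @ 1: {5,6}
'c' @ 2: {1,3,4,7}  ✓accept
'e' @ 3: {5,6}
'c' @ 4: {1,3,4,7}  ✓accept
final: {1,3,4,7}; accept 1 in set

Answer: ACCEPT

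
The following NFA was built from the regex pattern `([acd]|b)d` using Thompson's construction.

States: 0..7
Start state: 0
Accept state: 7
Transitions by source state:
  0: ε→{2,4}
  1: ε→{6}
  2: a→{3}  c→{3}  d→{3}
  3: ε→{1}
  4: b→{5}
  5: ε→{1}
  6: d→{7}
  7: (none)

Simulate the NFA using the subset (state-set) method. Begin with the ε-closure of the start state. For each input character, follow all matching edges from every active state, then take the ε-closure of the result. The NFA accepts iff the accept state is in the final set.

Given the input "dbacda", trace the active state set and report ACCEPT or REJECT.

start: ε-closure({0}) = {0,2,4}
'd' @ 1: {1,3,6}
'b' @ 2: {}  — no active states
rest 'acda' ignored (set empty)
end set {} — state 7 not in

Answer: REJECT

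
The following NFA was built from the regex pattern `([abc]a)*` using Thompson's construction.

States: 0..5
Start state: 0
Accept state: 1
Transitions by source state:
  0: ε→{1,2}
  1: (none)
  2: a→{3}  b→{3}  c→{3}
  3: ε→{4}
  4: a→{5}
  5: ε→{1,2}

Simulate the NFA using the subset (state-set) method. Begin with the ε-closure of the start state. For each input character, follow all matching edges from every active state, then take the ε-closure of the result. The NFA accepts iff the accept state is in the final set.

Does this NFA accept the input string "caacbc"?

S₀ = ε-closure({0}) = {0,1,2}
'c' @ 1: {3,4}
'a' @ 2: {1,2,5}  ✓accept
'a' @ 3: {3,4}
'c' @ 4: {}  — dead — no transitions
rest 'bc' ignored (set empty)
final: {}; accept 1 not in set

Answer: REJECT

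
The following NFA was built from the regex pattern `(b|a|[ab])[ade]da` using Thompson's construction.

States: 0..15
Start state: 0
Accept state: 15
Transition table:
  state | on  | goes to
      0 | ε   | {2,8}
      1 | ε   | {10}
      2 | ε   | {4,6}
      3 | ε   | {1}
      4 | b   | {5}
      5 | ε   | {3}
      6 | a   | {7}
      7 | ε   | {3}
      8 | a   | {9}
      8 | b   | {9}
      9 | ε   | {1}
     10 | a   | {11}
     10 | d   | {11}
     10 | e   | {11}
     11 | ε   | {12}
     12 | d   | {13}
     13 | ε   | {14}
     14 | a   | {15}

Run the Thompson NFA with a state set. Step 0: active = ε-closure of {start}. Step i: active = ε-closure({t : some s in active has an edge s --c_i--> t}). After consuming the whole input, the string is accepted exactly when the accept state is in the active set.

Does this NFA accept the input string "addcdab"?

initial (ε-close {0}): {0,2,4,6,8}
'a' @ 1: {1,3,7,9,10}
'd' @ 2: {11,12}
'd' @ 3: {13,14}
'c' @ 4: {}  — state set empty
rest 'dab' ignored (set empty)
final: {}; accept 15 not in set

Answer: REJECT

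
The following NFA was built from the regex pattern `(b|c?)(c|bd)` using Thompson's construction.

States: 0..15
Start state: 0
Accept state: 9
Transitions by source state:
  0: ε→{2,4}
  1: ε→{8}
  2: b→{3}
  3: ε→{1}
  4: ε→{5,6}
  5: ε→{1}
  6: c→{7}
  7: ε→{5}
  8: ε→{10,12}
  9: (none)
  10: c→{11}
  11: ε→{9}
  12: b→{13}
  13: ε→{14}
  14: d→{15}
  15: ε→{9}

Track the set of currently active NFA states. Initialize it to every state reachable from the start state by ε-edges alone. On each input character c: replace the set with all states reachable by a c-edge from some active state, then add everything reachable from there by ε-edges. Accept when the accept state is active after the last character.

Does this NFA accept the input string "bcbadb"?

initial (ε-close {0}): {0,1,2,4,5,6,8,10,12}
'b' @ 1: {1,3,8,10,12,13,14}
'c' @ 2: {9,11}  ✓accept
'b' @ 3: {}  — no active states
rest 'adb' ignored (set empty)
final: {}; accept 9 not in set

Answer: REJECT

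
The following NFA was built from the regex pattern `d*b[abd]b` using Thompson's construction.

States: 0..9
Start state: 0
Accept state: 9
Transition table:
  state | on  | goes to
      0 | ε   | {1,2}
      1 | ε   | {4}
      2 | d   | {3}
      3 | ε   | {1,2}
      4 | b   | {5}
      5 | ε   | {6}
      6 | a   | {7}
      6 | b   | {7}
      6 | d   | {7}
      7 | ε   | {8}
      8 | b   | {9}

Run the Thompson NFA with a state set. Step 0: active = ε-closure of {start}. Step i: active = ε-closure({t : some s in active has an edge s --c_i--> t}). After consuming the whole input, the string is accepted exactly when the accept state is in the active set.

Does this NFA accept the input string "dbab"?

Answer: ACCEPT

Trace:
S₀ = ε-closure({0}) = {0,1,2,4}
'd' @ 1: {1,2,3,4}
'b' @ 2: {5,6}
'a' @ 3: {7,8}
'b' @ 4: {9}  (accept∈set)
after full input: {9}  (accept=9 in)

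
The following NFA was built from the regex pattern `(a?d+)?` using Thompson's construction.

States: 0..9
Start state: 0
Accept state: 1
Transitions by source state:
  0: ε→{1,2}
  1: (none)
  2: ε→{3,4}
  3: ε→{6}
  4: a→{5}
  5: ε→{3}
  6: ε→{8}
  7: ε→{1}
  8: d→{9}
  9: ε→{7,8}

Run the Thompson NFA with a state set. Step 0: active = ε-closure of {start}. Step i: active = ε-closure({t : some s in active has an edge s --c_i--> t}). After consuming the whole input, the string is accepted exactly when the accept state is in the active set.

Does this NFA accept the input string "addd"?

initial (ε-close {0}): {0,1,2,3,4,6,8}
'a' @ 1: {3,5,6,8}
'd' @ 2: {1,7,8,9}  (accept∈set)
'd' @ 3: {1,7,8,9}  (accept∈set)
'd' @ 4: {1,7,8,9}  (accept∈set)
after full input: {1,7,8,9}  (accept=1 in)

Answer: ACCEPT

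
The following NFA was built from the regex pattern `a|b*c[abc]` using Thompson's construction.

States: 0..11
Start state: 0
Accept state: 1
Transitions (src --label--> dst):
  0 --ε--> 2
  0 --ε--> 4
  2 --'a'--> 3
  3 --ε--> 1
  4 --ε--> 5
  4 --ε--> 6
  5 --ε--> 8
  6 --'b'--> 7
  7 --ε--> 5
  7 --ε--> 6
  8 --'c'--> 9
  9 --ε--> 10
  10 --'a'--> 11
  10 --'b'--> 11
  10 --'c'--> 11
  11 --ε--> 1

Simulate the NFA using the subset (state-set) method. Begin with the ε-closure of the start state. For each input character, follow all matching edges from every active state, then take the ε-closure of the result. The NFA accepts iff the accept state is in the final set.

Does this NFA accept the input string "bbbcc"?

initial (ε-close {0}): {0,2,4,5,6,8}
'b' @ 1: {5,6,7,8}
'b' @ 2: {5,6,7,8}
'b' @ 3: {5,6,7,8}
'c' @ 4: {9,10}
'c' @ 5: {1,11}  ✓accept
end set {1,11} — state 1 in

Answer: ACCEPT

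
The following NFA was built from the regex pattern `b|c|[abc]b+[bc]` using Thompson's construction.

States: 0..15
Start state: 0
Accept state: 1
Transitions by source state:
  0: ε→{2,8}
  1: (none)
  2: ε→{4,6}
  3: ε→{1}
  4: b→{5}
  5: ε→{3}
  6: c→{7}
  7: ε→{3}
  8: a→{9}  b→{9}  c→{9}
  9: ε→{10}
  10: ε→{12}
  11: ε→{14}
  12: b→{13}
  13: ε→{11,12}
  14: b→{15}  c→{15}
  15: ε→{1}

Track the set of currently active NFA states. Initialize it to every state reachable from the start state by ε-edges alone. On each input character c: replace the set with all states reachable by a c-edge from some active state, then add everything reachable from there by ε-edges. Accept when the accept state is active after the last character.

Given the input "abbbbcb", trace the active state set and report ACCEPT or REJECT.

Answer: REJECT

Steps:
initial (ε-close {0}): {0,2,4,6,8}
'a' @ 1: {9,10,12}
'b' @ 2: {11,12,13,14}
'b' @ 3: {1,11,12,13,14,15}  [accepting]
'b' @ 4: {1,11,12,13,14,15}  [accepting]
'b' @ 5: {1,11,12,13,14,15}  [accepting]
'c' @ 6: {1,15}  [accepting]
'b' @ 7: {}  — state set empty
final: {}; accept 1 not in set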